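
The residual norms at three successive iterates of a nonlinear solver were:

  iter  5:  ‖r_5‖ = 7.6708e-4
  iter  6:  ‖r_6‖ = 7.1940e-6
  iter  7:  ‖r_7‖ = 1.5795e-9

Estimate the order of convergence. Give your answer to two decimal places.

p ≈ ln(‖r_7‖/‖r_6‖) / ln(‖r_6‖/‖r_5‖)
  = ln(1.5795e-9/7.1940e-6) / ln(7.1940e-6/7.6708e-4)
  = ln(0.000219558) / ln(0.00937842)
  = -8.42389 / -4.66934 ≈ 1.80409

1.80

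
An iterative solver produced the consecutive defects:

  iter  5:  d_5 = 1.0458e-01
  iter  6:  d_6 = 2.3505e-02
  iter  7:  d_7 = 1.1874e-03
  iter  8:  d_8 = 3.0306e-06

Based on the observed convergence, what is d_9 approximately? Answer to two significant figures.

First estimate the order: p ≈ ln(d_8/d_7) / ln(d_7/d_6) = ln(3.0306e-06/1.1874e-03)/ln(1.1874e-03/2.3505e-02) = ln(0.0025523)/ln(0.0505169) ≈ 2.0000.
Then d_9 ≈ d_8·(d_8/d_7)^p = 3.0306e-06·(0.0025523)^2.0000 = 3.0306e-06·6.51424e-06 ≈ 1.974e-11.

2.0e-11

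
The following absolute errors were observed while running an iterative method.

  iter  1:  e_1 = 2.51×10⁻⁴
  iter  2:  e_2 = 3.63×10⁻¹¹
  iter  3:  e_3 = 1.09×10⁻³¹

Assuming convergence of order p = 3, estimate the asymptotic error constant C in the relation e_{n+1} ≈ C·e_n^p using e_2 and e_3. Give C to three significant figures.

C ≈ e_3 / e_2^3
  = 1.09×10⁻³¹ / (3.63×10⁻¹¹)^3
  = 1.09×10⁻³¹ / 4.78321e-32 ≈ 2.2788

2.28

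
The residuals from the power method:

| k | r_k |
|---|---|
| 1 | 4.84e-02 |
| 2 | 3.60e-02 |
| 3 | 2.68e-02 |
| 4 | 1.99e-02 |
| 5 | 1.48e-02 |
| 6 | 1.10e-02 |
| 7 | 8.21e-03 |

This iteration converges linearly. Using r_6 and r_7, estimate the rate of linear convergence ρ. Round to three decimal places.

0.746

ρ ≈ r_7/r_6 = 8.21e-03/1.10e-02 = 0.74636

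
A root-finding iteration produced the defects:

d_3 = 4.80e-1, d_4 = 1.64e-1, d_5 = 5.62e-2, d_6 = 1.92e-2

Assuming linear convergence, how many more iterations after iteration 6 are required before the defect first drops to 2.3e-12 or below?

22

Rate ρ ≈ d_6/d_5 = 1.92e-2/5.62e-2 = 0.3416.
After j more steps, d_{6+j} ≈ 1.92e-2·ρ^j; need ρ^j ≤ 2.3e-12/1.92e-2 = 1.19792e-10.
j ≥ ln(1.19792e-10)/ln(0.3416) = -22.8453/-1.07411 = 21.269.
So 22 more iterations are needed.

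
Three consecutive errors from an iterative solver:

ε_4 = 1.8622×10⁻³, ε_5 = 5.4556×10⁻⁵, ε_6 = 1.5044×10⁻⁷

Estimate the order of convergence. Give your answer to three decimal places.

p ≈ ln(ε_6/ε_5) / ln(ε_5/ε_4)
  = ln(1.5044×10⁻⁷/5.4556×10⁻⁵) / ln(5.4556×10⁻⁵/1.8622×10⁻³)
  = ln(0.00275753) / ln(0.0292965)
  = -5.893420 / -3.530287 ≈ 1.669388

1.669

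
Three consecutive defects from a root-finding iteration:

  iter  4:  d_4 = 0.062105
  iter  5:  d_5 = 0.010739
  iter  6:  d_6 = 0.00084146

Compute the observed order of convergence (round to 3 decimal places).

p ≈ ln(d_6/d_5) / ln(d_5/d_4)
  = ln(0.00084146/0.010739) / ln(0.010739/0.062105)
  = ln(0.0783555) / ln(0.172917)
  = -2.546499 / -1.754944 ≈ 1.451043

1.451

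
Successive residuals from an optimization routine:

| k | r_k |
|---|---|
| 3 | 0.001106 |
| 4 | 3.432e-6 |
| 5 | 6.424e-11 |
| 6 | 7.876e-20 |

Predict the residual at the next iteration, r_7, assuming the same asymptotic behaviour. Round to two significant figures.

First estimate the order: p ≈ ln(r_6/r_5) / ln(r_5/r_4) = ln(7.876e-20/6.424e-11)/ln(6.424e-11/3.432e-6) = ln(1.22603e-09)/ln(1.87179e-05) ≈ 1.8849.
Then r_7 ≈ r_6·(r_6/r_5)^p = 7.876e-20·(1.22603e-09)^1.8849 = 7.876e-20·1.59483e-17 ≈ 1.256e-36.

1.3e-36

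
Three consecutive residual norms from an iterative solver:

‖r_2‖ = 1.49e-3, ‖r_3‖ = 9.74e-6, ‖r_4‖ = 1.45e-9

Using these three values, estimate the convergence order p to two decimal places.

p ≈ ln(‖r_4‖/‖r_3‖) / ln(‖r_3‖/‖r_2‖)
  = ln(1.45e-9/9.74e-6) / ln(9.74e-6/1.49e-3)
  = ln(0.000148871) / ln(0.00653691)
  = -8.81243 / -5.03029 ≈ 1.75187

1.75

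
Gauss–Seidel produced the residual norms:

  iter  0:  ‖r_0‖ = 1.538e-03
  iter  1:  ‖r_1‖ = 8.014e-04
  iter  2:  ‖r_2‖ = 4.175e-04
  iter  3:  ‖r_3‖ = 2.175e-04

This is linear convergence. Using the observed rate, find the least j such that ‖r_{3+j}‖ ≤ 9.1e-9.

16

Rate ρ ≈ ‖r_3‖/‖r_2‖ = 2.175e-04/4.175e-04 = 0.5210.
After j more steps, ‖r_{3+j}‖ ≈ 2.175e-04·ρ^j; need ρ^j ≤ 9.1e-9/2.175e-04 = 4.18391e-05.
j ≥ ln(4.18391e-05)/ln(0.5210) = -10.0817/-0.65201 = 15.462.
So 16 more iterations are needed.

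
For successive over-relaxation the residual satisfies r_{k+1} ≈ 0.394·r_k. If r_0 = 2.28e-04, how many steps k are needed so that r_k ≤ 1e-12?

After k steps, r_k ≈ 2.28e-04·0.394^k.
Need 0.394^k ≤ 1e-12/2.28e-04 = 4.38596e-09.
k ≥ ln(4.38596e-09)/ln(0.394) = -19.2449/-0.93140 = 20.662.
Smallest integer k = 21.

21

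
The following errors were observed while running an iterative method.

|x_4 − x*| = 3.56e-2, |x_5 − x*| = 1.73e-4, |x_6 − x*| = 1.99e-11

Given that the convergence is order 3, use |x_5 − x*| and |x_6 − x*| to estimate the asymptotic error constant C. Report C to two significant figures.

C ≈ |x_6 − x*| / |x_5 − x*|^3
  = 1.99e-11 / (1.73e-4)^3
  = 1.99e-11 / 5.17772e-12 ≈ 3.8434

3.8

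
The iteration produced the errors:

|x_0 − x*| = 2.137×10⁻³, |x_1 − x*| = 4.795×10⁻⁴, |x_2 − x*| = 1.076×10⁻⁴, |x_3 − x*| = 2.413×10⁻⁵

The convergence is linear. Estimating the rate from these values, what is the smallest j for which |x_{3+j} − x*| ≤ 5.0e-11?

Rate ρ ≈ |x_3 − x*|/|x_2 − x*| = 2.413×10⁻⁵/1.076×10⁻⁴ = 0.2243.
After j more steps, |x_{3+j} − x*| ≈ 2.413×10⁻⁵·ρ^j; need ρ^j ≤ 5.0e-11/2.413×10⁻⁵ = 2.07211e-06.
j ≥ ln(2.07211e-06)/ln(0.2243) = -13.0869/-1.49477 = 8.755.
So 9 more iterations are needed.

9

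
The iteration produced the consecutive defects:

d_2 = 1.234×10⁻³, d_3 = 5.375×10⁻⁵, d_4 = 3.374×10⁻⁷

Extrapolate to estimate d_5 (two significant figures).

First estimate the order: p ≈ ln(d_4/d_3) / ln(d_3/d_2) = ln(3.374×10⁻⁷/5.375×10⁻⁵)/ln(5.375×10⁻⁵/1.234×10⁻³) = ln(0.00627721)/ln(0.0435575) ≈ 1.6182.
Then d_5 ≈ d_4·(d_4/d_3)^p = 3.374×10⁻⁷·(0.00627721)^1.6182 = 3.374×10⁻⁷·0.000273115 ≈ 9.215e-11.

9.2e-11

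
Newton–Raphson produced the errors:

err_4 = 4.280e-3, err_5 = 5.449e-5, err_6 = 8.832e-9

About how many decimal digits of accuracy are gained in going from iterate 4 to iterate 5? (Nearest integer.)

2

Digits gained ≈ log₁₀(err_4/err_5) = log₁₀(4.280e-3/5.449e-5) = log₁₀(78.5465) ≈ 1.895.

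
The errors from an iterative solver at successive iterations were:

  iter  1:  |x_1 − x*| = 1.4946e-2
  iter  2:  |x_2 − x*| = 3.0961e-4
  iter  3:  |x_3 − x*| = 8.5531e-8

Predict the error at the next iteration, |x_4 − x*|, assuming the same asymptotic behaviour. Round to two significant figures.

2.6e-15

First estimate the order: p ≈ ln(|x_3 − x*|/|x_2 − x*|) / ln(|x_2 − x*|/|x_1 − x*|) = ln(8.5531e-8/3.0961e-4)/ln(3.0961e-4/1.4946e-2) = ln(0.000276254)/ln(0.0207152) ≈ 2.1136.
Then |x_4 − x*| ≈ |x_3 − x*|·(|x_3 − x*|/|x_2 − x*|)^p = 8.5531e-8·(0.000276254)^2.1136 = 8.5531e-8·3.0085e-08 ≈ 2.573e-15.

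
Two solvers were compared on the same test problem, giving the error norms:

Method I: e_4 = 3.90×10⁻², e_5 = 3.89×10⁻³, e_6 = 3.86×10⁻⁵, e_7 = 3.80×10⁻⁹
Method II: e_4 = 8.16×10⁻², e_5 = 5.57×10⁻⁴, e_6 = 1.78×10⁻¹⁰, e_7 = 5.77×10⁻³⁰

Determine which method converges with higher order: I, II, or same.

II

Method I: p ≈ ln(3.80×10⁻⁹/3.86×10⁻⁵)/ln(3.86×10⁻⁵/3.89×10⁻³) ≈ 2.00.
Method II: p ≈ ln(5.77×10⁻³⁰/1.78×10⁻¹⁰)/ln(1.78×10⁻¹⁰/5.57×10⁻⁴) ≈ 3.00.
Method II has the higher order (≈3.0 vs ≈2.0).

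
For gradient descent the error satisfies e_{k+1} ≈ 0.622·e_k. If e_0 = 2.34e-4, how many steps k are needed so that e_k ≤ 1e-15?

After k steps, e_k ≈ 2.34e-4·0.622^k.
Need 0.622^k ≤ 1e-15/2.34e-4 = 4.2735e-12.
k ≥ ln(4.2735e-12)/ln(0.622) = -26.1786/-0.47482 = 55.134.
Smallest integer k = 56.

56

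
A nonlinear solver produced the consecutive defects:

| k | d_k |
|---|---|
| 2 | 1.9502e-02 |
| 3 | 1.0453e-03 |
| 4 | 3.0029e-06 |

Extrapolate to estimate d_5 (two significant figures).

2.5e-11

First estimate the order: p ≈ ln(d_4/d_3) / ln(d_3/d_2) = ln(3.0029e-06/1.0453e-03)/ln(1.0453e-03/1.9502e-02) = ln(0.00287276)/ln(0.0535996) ≈ 2.0000.
Then d_5 ≈ d_4·(d_4/d_3)^p = 3.0029e-06·(0.00287276)^2.0000 = 3.0029e-06·8.25275e-06 ≈ 2.478e-11.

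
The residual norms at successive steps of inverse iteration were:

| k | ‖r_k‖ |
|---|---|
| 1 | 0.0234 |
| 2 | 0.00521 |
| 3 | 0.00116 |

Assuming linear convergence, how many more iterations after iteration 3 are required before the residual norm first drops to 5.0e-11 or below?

12

Rate ρ ≈ ‖r_3‖/‖r_2‖ = 0.00116/0.00521 = 0.2226.
After j more steps, ‖r_{3+j}‖ ≈ 0.00116·ρ^j; need ρ^j ≤ 5.0e-11/0.00116 = 4.31034e-08.
j ≥ ln(4.31034e-08)/ln(0.2226) = -16.9597/-1.50238 = 11.289.
So 12 more iterations are needed.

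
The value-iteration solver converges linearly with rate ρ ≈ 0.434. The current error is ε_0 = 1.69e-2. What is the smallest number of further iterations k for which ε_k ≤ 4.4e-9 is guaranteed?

After k steps, ε_k ≈ 1.69e-2·0.434^k.
Need 0.434^k ≤ 4.4e-9/1.69e-2 = 2.60355e-07.
k ≥ ln(2.60355e-07)/ln(0.434) = -15.1612/-0.83471 = 18.163.
Smallest integer k = 19.

19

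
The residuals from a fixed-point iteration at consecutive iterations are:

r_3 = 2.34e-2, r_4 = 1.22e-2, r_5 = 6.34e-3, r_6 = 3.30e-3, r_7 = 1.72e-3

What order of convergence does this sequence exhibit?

Consecutive ratios: r_7/r_6 = 1.72e-3/3.30e-3 = 0.521212, r_6/r_5 = 3.30e-3/6.34e-3 = 0.520505.
p ≈ ln(0.521212)/ln(0.520505) = -0.6516/-0.6530 ≈ 1.00.
So the convergence is linear (order 1).

1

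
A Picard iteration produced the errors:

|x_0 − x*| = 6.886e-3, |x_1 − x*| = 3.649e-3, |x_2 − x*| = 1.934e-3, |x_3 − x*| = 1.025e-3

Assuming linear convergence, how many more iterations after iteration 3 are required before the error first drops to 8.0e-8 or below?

15

Rate ρ ≈ |x_3 − x*|/|x_2 − x*| = 1.025e-3/1.934e-3 = 0.5300.
After j more steps, |x_{3+j} − x*| ≈ 1.025e-3·ρ^j; need ρ^j ≤ 8.0e-8/1.025e-3 = 7.80488e-05.
j ≥ ln(7.80488e-05)/ln(0.5300) = -9.4582/-0.63488 = 14.898.
So 15 more iterations are needed.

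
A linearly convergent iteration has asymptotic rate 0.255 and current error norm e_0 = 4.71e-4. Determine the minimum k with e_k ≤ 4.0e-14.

After k steps, e_k ≈ 4.71e-4·0.255^k.
Need 0.255^k ≤ 4.0e-14/4.71e-4 = 8.49257e-11.
k ≥ ln(8.49257e-11)/ln(0.255) = -23.1892/-1.36649 = 16.970.
Smallest integer k = 17.

17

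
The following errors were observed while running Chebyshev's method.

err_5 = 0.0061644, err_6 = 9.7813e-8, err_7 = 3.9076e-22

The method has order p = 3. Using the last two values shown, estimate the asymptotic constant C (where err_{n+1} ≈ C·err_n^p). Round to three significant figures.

0.418

C ≈ err_7 / err_6^3
  = 3.9076e-22 / (9.7813e-8)^3
  = 3.9076e-22 / 9.35814e-22 ≈ 0.41756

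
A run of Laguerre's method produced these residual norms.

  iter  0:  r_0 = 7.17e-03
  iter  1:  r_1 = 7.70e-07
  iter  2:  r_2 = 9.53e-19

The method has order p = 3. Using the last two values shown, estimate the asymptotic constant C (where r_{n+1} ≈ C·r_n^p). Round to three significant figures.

C ≈ r_2 / r_1^3
  = 9.53e-19 / (7.70e-07)^3
  = 9.53e-19 / 4.56533e-19 ≈ 2.0875

2.09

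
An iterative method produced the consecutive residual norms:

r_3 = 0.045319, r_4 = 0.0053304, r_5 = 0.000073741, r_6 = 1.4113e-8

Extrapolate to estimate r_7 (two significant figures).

First estimate the order: p ≈ ln(r_6/r_5) / ln(r_5/r_4) = ln(1.4113e-8/0.000073741)/ln(0.000073741/0.0053304) = ln(0.000191386)/ln(0.013834) ≈ 2.0000.
Then r_7 ≈ r_6·(r_6/r_5)^p = 1.4113e-8·(0.000191386)^2.0000 = 1.4113e-8·3.66286e-08 ≈ 5.169e-16.

5.2e-16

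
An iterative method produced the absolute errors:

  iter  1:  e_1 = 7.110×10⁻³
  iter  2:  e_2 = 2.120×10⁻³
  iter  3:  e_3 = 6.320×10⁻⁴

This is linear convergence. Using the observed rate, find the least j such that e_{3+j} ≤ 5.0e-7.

6

Rate ρ ≈ e_3/e_2 = 6.320×10⁻⁴/2.120×10⁻³ = 0.2981.
After j more steps, e_{3+j} ≈ 6.320×10⁻⁴·ρ^j; need ρ^j ≤ 5.0e-7/6.320×10⁻⁴ = 0.000791139.
j ≥ ln(0.000791139)/ln(0.2981) = -7.1420/-1.21033 = 5.901.
So 6 more iterations are needed.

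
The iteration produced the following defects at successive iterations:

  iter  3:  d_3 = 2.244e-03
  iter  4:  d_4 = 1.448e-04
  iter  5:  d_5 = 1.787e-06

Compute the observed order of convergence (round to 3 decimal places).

p ≈ ln(d_5/d_4) / ln(d_4/d_3)
  = ln(1.787e-06/1.448e-04) / ln(1.448e-04/2.244e-03)
  = ln(0.0123412) / ln(0.0645276)
  = -4.394812 / -2.740662 ≈ 1.603559

1.604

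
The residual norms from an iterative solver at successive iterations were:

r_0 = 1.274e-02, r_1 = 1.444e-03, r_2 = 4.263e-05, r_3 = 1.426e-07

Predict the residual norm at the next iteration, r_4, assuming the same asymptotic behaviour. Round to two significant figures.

First estimate the order: p ≈ ln(r_3/r_2) / ln(r_2/r_1) = ln(1.426e-07/4.263e-05)/ln(4.263e-05/1.444e-03) = ln(0.00334506)/ln(0.0295222) ≈ 1.6182.
Then r_4 ≈ r_3·(r_3/r_2)^p = 1.426e-07·(0.00334506)^1.6182 = 1.426e-07·9.86258e-05 ≈ 1.406e-11.

1.4e-11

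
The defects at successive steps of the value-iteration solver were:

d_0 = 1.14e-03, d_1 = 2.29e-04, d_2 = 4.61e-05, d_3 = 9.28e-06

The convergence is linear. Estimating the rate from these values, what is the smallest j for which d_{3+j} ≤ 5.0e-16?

Rate ρ ≈ d_3/d_2 = 9.28e-06/4.61e-05 = 0.2013.
After j more steps, d_{3+j} ≈ 9.28e-06·ρ^j; need ρ^j ≤ 5.0e-16/9.28e-06 = 5.38793e-11.
j ≥ ln(5.38793e-11)/ln(0.2013) = -23.6443/-1.60296 = 14.750.
So 15 more iterations are needed.

15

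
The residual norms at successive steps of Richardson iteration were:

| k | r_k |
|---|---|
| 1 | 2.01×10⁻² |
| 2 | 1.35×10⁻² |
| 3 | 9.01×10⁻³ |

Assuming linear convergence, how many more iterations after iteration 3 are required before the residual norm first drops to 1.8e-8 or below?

Rate ρ ≈ r_3/r_2 = 9.01×10⁻³/1.35×10⁻² = 0.6674.
After j more steps, r_{3+j} ≈ 9.01×10⁻³·ρ^j; need ρ^j ≤ 1.8e-8/9.01×10⁻³ = 1.99778e-06.
j ≥ ln(1.99778e-06)/ln(0.6674) = -13.1235/-0.40437 = 32.454.
So 33 more iterations are needed.

33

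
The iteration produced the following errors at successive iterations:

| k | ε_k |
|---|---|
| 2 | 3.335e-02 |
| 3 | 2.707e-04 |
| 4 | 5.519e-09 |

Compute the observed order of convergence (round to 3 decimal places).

2.244

p ≈ ln(ε_4/ε_3) / ln(ε_3/ε_2)
  = ln(5.519e-09/2.707e-04) / ln(2.707e-04/3.335e-02)
  = ln(2.03879e-05) / ln(0.00811694)
  = -10.800569 / -4.813802 ≈ 2.243667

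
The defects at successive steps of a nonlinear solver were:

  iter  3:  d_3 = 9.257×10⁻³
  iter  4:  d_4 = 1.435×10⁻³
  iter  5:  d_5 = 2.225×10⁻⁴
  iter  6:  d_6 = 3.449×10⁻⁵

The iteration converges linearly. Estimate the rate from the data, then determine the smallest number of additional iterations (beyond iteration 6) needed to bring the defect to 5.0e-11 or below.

Rate ρ ≈ d_6/d_5 = 3.449×10⁻⁵/2.225×10⁻⁴ = 0.1550.
After j more steps, d_{6+j} ≈ 3.449×10⁻⁵·ρ^j; need ρ^j ≤ 5.0e-11/3.449×10⁻⁵ = 1.4497e-06.
j ≥ ln(1.4497e-06)/ln(0.1550) = -13.4442/-1.86433 = 7.211.
So 8 more iterations are needed.

8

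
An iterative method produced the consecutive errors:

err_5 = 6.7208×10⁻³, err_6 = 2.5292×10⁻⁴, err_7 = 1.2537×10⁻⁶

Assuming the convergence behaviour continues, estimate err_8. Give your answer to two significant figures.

2.3e-10

First estimate the order: p ≈ ln(err_7/err_6) / ln(err_6/err_5) = ln(1.2537×10⁻⁶/2.5292×10⁻⁴)/ln(2.5292×10⁻⁴/6.7208×10⁻³) = ln(0.0049569)/ln(0.0376324) ≈ 1.6180.
Then err_8 ≈ err_7·(err_7/err_6)^p = 1.2537×10⁻⁶·(0.0049569)^1.6180 = 1.2537×10⁻⁶·0.000186574 ≈ 2.339e-10.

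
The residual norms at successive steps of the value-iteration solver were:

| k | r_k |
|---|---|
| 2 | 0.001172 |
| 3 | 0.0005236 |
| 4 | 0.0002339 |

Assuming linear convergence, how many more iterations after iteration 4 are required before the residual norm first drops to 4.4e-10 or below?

17

Rate ρ ≈ r_4/r_3 = 0.0002339/0.0005236 = 0.4467.
After j more steps, r_{4+j} ≈ 0.0002339·ρ^j; need ρ^j ≤ 4.4e-10/0.0002339 = 1.88115e-06.
j ≥ ln(1.88115e-06)/ln(0.4467) = -13.1836/-0.80587 = 16.359.
So 17 more iterations are needed.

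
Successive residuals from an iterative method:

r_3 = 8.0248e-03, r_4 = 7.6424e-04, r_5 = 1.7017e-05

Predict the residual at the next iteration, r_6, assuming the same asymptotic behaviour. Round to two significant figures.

3.6e-8

First estimate the order: p ≈ ln(r_5/r_4) / ln(r_4/r_3) = ln(1.7017e-05/7.6424e-04)/ln(7.6424e-04/8.0248e-03) = ln(0.0222666)/ln(0.0952348) ≈ 1.6180.
Then r_6 ≈ r_5·(r_5/r_4)^p = 1.7017e-05·(0.0222666)^1.6180 = 1.7017e-05·0.00212082 ≈ 3.609e-08.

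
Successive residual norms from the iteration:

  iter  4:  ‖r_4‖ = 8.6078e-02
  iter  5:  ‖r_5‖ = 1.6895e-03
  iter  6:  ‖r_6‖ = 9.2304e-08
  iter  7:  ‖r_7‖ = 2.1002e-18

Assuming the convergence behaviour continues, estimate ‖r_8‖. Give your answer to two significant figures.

5.6e-45

First estimate the order: p ≈ ln(‖r_7‖/‖r_6‖) / ln(‖r_6‖/‖r_5‖) = ln(2.1002e-18/9.2304e-08)/ln(9.2304e-08/1.6895e-03) = ln(2.27531e-11)/ln(5.46339e-05) ≈ 2.4969.
Then ‖r_8‖ ≈ ‖r_7‖·(‖r_7‖/‖r_6‖)^p = 2.1002e-18·(2.27531e-11)^2.4969 = 2.1002e-18·2.66437e-27 ≈ 5.596e-45.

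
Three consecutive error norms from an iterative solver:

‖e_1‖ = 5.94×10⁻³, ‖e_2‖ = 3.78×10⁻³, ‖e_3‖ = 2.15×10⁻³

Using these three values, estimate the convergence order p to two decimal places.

p ≈ ln(‖e_3‖/‖e_2‖) / ln(‖e_2‖/‖e_1‖)
  = ln(2.15×10⁻³/3.78×10⁻³) / ln(3.78×10⁻³/5.94×10⁻³)
  = ln(0.568783) / ln(0.636364)
  = -0.56426 / -0.45198 ≈ 1.24842

1.25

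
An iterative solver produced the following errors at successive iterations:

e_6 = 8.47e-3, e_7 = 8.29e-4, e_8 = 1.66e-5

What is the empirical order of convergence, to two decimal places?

p ≈ ln(e_8/e_7) / ln(e_7/e_6)
  = ln(1.66e-5/8.29e-4) / ln(8.29e-4/8.47e-3)
  = ln(0.0200241) / ln(0.0978749)
  = -3.91082 / -2.32407 ≈ 1.68275

1.68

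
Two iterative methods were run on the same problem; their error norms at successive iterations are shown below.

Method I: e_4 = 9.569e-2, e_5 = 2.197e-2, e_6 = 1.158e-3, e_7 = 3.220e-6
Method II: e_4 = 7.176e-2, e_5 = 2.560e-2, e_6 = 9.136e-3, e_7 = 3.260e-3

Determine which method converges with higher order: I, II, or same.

I

Method I: p ≈ ln(3.220e-6/1.158e-3)/ln(1.158e-3/2.197e-2) ≈ 2.00.
Method II: p ≈ ln(3.260e-3/9.136e-3)/ln(9.136e-3/2.560e-2) ≈ 1.00.
Method I has the higher order (≈2.0 vs ≈1.0).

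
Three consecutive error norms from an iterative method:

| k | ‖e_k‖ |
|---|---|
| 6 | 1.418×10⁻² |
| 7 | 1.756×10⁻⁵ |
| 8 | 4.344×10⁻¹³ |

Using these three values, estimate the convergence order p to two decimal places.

2.62

p ≈ ln(‖e_8‖/‖e_7‖) / ln(‖e_7‖/‖e_6‖)
  = ln(4.344×10⁻¹³/1.756×10⁻⁵) / ln(1.756×10⁻⁵/1.418×10⁻²)
  = ln(2.4738e-08) / ln(0.00123836)
  = -17.51493 / -6.69397 ≈ 2.61652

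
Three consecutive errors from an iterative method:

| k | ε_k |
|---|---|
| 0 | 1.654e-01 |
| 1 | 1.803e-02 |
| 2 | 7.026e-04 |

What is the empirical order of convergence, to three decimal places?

p ≈ ln(ε_2/ε_1) / ln(ε_1/ε_0)
  = ln(7.026e-04/1.803e-02) / ln(1.803e-02/1.654e-01)
  = ln(0.0389684) / ln(0.109008)
  = -3.245004 / -2.216334 ≈ 1.464131

1.464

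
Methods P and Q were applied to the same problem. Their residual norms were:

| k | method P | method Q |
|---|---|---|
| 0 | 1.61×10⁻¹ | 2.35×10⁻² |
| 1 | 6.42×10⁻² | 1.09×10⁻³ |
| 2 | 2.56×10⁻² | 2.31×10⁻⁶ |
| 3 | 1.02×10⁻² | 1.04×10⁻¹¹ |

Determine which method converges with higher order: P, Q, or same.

Method P: p ≈ ln(1.02×10⁻²/2.56×10⁻²)/ln(2.56×10⁻²/6.42×10⁻²) ≈ 1.00.
Method Q: p ≈ ln(1.04×10⁻¹¹/2.31×10⁻⁶)/ln(2.31×10⁻⁶/1.09×10⁻³) ≈ 2.00.
Method Q has the higher order (≈2.0 vs ≈1.0).

Q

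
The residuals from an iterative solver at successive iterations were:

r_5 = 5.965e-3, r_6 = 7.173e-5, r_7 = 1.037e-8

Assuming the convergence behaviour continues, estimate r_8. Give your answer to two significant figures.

2.2e-16

First estimate the order: p ≈ ln(r_7/r_6) / ln(r_6/r_5) = ln(1.037e-8/7.173e-5)/ln(7.173e-5/5.965e-3) = ln(0.00014457)/ln(0.0120251) ≈ 2.0001.
Then r_8 ≈ r_7·(r_7/r_6)^p = 1.037e-8·(0.00014457)^2.0001 = 1.037e-8·2.0882e-08 ≈ 2.165e-16.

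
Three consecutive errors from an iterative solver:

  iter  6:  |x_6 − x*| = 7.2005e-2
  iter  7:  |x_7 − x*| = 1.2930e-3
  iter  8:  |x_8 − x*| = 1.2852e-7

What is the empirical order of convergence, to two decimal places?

2.29

p ≈ ln(|x_8 − x*|/|x_7 − x*|) / ln(|x_7 − x*|/|x_6 − x*|)
  = ln(1.2852e-7/1.2930e-3) / ln(1.2930e-3/7.2005e-2)
  = ln(9.93968e-05) / ln(0.0179571)
  = -9.21639 / -4.01977 ≈ 2.29277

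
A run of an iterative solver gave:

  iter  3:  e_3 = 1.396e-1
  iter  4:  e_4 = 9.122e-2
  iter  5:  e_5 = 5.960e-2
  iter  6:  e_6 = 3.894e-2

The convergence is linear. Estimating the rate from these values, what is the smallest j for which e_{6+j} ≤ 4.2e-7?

27

Rate ρ ≈ e_6/e_5 = 3.894e-2/5.960e-2 = 0.6534.
After j more steps, e_{6+j} ≈ 3.894e-2·ρ^j; need ρ^j ≤ 4.2e-7/3.894e-2 = 1.07858e-05.
j ≥ ln(1.07858e-05)/ln(0.6534) = -11.4373/-0.42557 = 26.875.
So 27 more iterations are needed.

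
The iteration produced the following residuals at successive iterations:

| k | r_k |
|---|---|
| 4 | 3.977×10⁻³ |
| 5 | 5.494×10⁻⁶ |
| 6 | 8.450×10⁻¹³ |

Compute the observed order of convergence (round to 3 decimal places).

p ≈ ln(r_6/r_5) / ln(r_5/r_4)
  = ln(8.450×10⁻¹³/5.494×10⁻⁶) / ln(5.494×10⁻⁶/3.977×10⁻³)
  = ln(1.53804e-07) / ln(0.00138144)
  = -15.687587 / -6.584629 ≈ 2.382456

2.382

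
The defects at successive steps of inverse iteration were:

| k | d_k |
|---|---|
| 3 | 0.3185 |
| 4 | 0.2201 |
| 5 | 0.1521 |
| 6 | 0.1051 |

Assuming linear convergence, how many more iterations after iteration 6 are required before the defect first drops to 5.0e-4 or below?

15

Rate ρ ≈ d_6/d_5 = 0.1051/0.1521 = 0.6910.
After j more steps, d_{6+j} ≈ 0.1051·ρ^j; need ρ^j ≤ 5.0e-4/0.1051 = 0.00475737.
j ≥ ln(0.00475737)/ln(0.6910) = -5.3481/-0.36962 = 14.469.
So 15 more iterations are needed.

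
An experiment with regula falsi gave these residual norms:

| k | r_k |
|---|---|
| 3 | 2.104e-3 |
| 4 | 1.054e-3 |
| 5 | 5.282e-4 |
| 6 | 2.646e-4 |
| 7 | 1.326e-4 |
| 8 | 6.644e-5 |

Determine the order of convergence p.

Consecutive ratios: r_8/r_7 = 6.644e-5/1.326e-4 = 0.501056, r_7/r_6 = 1.326e-4/2.646e-4 = 0.501134.
p ≈ ln(0.501056)/ln(0.501134) = -0.6910/-0.6909 ≈ 1.00.
So the convergence is linear (order 1).

1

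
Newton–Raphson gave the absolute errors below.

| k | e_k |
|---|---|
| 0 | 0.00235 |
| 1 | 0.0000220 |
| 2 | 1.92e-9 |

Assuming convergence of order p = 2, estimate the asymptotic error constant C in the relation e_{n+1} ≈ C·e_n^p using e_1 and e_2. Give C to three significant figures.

3.97

C ≈ e_2 / e_1^2
  = 1.92e-9 / (0.0000220)^2
  = 1.92e-9 / 4.84e-10 ≈ 3.9669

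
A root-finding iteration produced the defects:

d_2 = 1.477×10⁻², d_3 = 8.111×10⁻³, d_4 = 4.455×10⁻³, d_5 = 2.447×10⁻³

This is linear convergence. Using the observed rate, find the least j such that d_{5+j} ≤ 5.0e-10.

Rate ρ ≈ d_5/d_4 = 2.447×10⁻³/4.455×10⁻³ = 0.5493.
After j more steps, d_{5+j} ≈ 2.447×10⁻³·ρ^j; need ρ^j ≤ 5.0e-10/2.447×10⁻³ = 2.04332e-07.
j ≥ ln(2.04332e-07)/ln(0.5493) = -15.4035/-0.59911 = 25.711.
So 26 more iterations are needed.

26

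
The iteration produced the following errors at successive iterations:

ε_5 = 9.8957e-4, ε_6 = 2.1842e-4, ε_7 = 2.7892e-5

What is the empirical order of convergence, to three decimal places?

p ≈ ln(ε_7/ε_6) / ln(ε_6/ε_5)
  = ln(2.7892e-5/2.1842e-4) / ln(2.1842e-4/9.8957e-4)
  = ln(0.127699) / ln(0.220722)
  = -2.058079 / -1.510851 ≈ 1.362199

1.362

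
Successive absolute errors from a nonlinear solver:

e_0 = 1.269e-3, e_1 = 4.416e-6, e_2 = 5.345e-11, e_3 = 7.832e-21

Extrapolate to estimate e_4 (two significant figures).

1.7e-40

First estimate the order: p ≈ ln(e_3/e_2) / ln(e_2/e_1) = ln(7.832e-21/5.345e-11)/ln(5.345e-11/4.416e-6) = ln(1.46529e-10)/ln(1.21037e-05) ≈ 2.0000.
Then e_4 ≈ e_3·(e_3/e_2)^p = 7.832e-21·(1.46529e-10)^2.0000 = 7.832e-21·2.14707e-20 ≈ 1.682e-40.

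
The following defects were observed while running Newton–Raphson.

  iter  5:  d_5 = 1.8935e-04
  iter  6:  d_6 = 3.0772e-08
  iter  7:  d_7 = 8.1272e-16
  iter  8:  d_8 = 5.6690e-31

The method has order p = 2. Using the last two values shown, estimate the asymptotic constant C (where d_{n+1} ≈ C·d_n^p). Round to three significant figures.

0.858

C ≈ d_8 / d_7^2
  = 5.6690e-31 / (8.1272e-16)^2
  = 5.6690e-31 / 6.60514e-31 ≈ 0.85827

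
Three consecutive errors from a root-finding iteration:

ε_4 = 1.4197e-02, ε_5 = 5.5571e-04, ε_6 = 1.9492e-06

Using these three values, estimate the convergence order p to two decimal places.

p ≈ ln(ε_6/ε_5) / ln(ε_5/ε_4)
  = ln(1.9492e-06/5.5571e-04) / ln(5.5571e-04/1.4197e-02)
  = ln(0.00350758) / ln(0.0391428)
  = -5.65283 / -3.24054 ≈ 1.74441

1.74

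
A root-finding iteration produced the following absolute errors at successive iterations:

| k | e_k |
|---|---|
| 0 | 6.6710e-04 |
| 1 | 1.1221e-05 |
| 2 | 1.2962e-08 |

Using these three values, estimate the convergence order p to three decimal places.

p ≈ ln(e_2/e_1) / ln(e_1/e_0)
  = ln(1.2962e-08/1.1221e-05) / ln(1.1221e-05/6.6710e-04)
  = ln(0.00115516) / ln(0.0168206)
  = -6.763516 / -4.085151 ≈ 1.655634

1.656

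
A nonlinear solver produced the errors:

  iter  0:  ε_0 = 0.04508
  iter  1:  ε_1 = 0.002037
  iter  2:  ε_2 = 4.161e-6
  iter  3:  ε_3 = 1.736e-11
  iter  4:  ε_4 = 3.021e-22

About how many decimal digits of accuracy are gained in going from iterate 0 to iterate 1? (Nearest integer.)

Digits gained ≈ log₁₀(ε_0/ε_1) = log₁₀(0.04508/0.002037) = log₁₀(22.1306) ≈ 1.345.

1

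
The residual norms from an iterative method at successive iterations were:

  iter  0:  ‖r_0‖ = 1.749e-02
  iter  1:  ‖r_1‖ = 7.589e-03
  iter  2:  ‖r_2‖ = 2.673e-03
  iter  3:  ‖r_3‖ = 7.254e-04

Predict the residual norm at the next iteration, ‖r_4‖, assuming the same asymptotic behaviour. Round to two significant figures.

First estimate the order: p ≈ ln(‖r_3‖/‖r_2‖) / ln(‖r_2‖/‖r_1‖) = ln(7.254e-04/2.673e-03)/ln(2.673e-03/7.589e-03) = ln(0.27138)/ln(0.35222) ≈ 1.2499.
Then ‖r_4‖ ≈ ‖r_3‖·(‖r_3‖/‖r_2‖)^p = 7.254e-04·(0.27138)^1.2499 = 7.254e-04·0.195898 ≈ 0.0001421.

1.4e-4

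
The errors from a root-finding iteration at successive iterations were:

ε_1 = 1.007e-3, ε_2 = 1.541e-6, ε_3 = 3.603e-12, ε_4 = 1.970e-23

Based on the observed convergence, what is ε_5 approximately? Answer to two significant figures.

First estimate the order: p ≈ ln(ε_4/ε_3) / ln(ε_3/ε_2) = ln(1.970e-23/3.603e-12)/ln(3.603e-12/1.541e-6) = ln(5.46767e-12)/ln(2.33809e-06) ≈ 2.0000.
Then ε_5 ≈ ε_4·(ε_4/ε_3)^p = 1.970e-23·(5.46767e-12)^2.0000 = 1.970e-23·2.98954e-23 ≈ 5.889e-46.

5.9e-46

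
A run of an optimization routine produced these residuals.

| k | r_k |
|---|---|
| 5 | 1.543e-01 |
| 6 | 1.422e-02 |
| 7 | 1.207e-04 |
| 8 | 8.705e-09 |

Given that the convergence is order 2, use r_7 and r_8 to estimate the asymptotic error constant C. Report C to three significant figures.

0.598

C ≈ r_8 / r_7^2
  = 8.705e-09 / (1.207e-04)^2
  = 8.705e-09 / 1.45685e-08 ≈ 0.59752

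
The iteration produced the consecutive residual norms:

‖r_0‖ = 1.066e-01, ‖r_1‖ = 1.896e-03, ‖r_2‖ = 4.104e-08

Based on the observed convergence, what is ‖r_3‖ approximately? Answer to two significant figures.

First estimate the order: p ≈ ln(‖r_2‖/‖r_1‖) / ln(‖r_1‖/‖r_0‖) = ln(4.104e-08/1.896e-03)/ln(1.896e-03/1.066e-01) = ln(2.16456e-05)/ln(0.0177861) ≈ 2.6656.
Then ‖r_3‖ ≈ ‖r_2‖·(‖r_2‖/‖r_1‖)^p = 4.104e-08·(2.16456e-05)^2.6656 = 4.104e-08·3.68096e-13 ≈ 1.511e-20.

1.5e-20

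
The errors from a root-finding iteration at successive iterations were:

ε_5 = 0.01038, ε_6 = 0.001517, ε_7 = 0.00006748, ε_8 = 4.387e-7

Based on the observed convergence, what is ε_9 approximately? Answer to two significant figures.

1.3e-10

First estimate the order: p ≈ ln(ε_8/ε_7) / ln(ε_7/ε_6) = ln(4.387e-7/0.00006748)/ln(0.00006748/0.001517) = ln(0.00650119)/ln(0.0444825) ≈ 1.6178.
Then ε_9 ≈ ε_8·(ε_8/ε_7)^p = 4.387e-7·(0.00650119)^1.6178 = 4.387e-7·0.000289641 ≈ 1.271e-10.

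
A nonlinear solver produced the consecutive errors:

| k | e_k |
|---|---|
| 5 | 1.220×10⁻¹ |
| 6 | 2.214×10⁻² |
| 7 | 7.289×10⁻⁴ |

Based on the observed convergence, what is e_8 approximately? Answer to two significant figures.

7.9e-7

First estimate the order: p ≈ ln(e_7/e_6) / ln(e_6/e_5) = ln(7.289×10⁻⁴/2.214×10⁻²)/ln(2.214×10⁻²/1.220×10⁻¹) = ln(0.0329223)/ln(0.181475) ≈ 2.0002.
Then e_8 ≈ e_7·(e_7/e_6)^p = 7.289×10⁻⁴·(0.0329223)^2.0002 = 7.289×10⁻⁴·0.00108314 ≈ 7.895e-07.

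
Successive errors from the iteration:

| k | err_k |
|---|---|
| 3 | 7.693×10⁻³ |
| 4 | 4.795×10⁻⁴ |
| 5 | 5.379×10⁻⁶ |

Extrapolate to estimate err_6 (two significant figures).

3.8e-9

First estimate the order: p ≈ ln(err_5/err_4) / ln(err_4/err_3) = ln(5.379×10⁻⁶/4.795×10⁻⁴)/ln(4.795×10⁻⁴/7.693×10⁻³) = ln(0.0112179)/ln(0.0623294) ≈ 1.6179.
Then err_6 ≈ err_5·(err_5/err_4)^p = 5.379×10⁻⁶·(0.0112179)^1.6179 = 5.379×10⁻⁶·0.000699765 ≈ 3.764e-09.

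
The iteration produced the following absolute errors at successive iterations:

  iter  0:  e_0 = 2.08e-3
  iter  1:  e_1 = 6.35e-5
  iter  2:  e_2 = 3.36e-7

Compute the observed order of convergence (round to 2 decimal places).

p ≈ ln(e_2/e_1) / ln(e_1/e_0)
  = ln(3.36e-7/6.35e-5) / ln(6.35e-5/2.08e-3)
  = ln(0.00529134) / ln(0.0305288)
  = -5.24168 / -3.48908 ≈ 1.50231

1.50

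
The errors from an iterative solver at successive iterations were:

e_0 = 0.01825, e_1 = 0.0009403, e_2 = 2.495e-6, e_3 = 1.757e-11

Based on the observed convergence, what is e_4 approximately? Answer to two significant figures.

8.7e-22

First estimate the order: p ≈ ln(e_3/e_2) / ln(e_2/e_1) = ln(1.757e-11/2.495e-6)/ln(2.495e-6/0.0009403) = ln(7.04208e-06)/ln(0.00265341) ≈ 2.0000.
Then e_4 ≈ e_3·(e_3/e_2)^p = 1.757e-11·(7.04208e-06)^2.0000 = 1.757e-11·4.95909e-11 ≈ 8.713e-22.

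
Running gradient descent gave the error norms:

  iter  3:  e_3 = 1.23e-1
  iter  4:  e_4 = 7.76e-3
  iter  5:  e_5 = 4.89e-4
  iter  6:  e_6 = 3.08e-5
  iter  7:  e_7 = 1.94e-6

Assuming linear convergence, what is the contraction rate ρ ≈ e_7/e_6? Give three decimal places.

ρ ≈ e_7/e_6 = 1.94e-6/3.08e-5 = 0.06299

0.063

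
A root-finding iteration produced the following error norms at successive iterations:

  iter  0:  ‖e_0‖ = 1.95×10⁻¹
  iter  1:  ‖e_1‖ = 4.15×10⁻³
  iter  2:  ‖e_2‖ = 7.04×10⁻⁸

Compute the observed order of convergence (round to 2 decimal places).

p ≈ ln(‖e_2‖/‖e_1‖) / ln(‖e_1‖/‖e_0‖)
  = ln(7.04×10⁻⁸/4.15×10⁻³) / ln(4.15×10⁻³/1.95×10⁻¹)
  = ln(1.69639e-05) / ln(0.0212821)
  = -10.98442 / -3.84989 ≈ 2.85318

2.85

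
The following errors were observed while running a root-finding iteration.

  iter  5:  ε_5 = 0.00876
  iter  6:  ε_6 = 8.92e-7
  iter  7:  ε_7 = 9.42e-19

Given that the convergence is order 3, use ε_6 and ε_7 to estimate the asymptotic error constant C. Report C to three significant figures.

1.33

C ≈ ε_7 / ε_6^3
  = 9.42e-19 / (8.92e-7)^3
  = 9.42e-19 / 7.09732e-19 ≈ 1.3273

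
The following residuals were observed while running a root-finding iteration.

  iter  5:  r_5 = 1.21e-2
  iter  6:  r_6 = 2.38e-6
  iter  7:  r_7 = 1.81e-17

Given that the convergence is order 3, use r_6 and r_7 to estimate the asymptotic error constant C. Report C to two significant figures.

C ≈ r_7 / r_6^3
  = 1.81e-17 / (2.38e-6)^3
  = 1.81e-17 / 1.34813e-17 ≈ 1.3426

1.3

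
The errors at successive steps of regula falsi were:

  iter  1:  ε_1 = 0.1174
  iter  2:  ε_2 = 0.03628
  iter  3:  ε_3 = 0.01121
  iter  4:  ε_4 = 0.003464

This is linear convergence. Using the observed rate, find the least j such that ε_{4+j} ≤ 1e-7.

Rate ρ ≈ ε_4/ε_3 = 0.003464/0.01121 = 0.3090.
After j more steps, ε_{4+j} ≈ 0.003464·ρ^j; need ρ^j ≤ 1e-7/0.003464 = 2.88684e-05.
j ≥ ln(2.88684e-05)/ln(0.3090) = -10.4528/-1.17441 = 8.900.
So 9 more iterations are needed.

9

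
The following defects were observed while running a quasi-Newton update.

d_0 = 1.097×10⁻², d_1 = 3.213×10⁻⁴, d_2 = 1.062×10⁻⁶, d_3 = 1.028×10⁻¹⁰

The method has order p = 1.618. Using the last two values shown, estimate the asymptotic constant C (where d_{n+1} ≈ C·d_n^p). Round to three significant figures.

0.476

C ≈ d_3 / d_2^1.618
  = 1.028×10⁻¹⁰ / (1.062×10⁻⁶)^1.618
  = 1.028×10⁻¹⁰ / 2.15908e-10 ≈ 0.47613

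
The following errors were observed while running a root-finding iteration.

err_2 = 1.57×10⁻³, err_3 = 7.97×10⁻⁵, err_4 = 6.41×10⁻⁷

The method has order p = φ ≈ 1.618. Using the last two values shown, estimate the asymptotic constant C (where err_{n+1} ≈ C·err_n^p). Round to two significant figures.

C ≈ err_4 / err_3^1.618
  = 6.41×10⁻⁷ / (7.97×10⁻⁵)^1.618
  = 6.41×10⁻⁷ / 2.33647e-07 ≈ 2.7435

2.7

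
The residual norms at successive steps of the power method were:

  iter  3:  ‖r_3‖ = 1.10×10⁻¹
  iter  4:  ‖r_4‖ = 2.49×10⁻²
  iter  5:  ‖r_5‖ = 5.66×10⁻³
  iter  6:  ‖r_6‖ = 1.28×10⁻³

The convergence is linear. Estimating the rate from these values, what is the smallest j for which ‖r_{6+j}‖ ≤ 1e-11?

13

Rate ρ ≈ ‖r_6‖/‖r_5‖ = 1.28×10⁻³/5.66×10⁻³ = 0.2261.
After j more steps, ‖r_{6+j}‖ ≈ 1.28×10⁻³·ρ^j; need ρ^j ≤ 1e-11/1.28×10⁻³ = 7.8125e-09.
j ≥ ln(7.8125e-09)/ln(0.2261) = -18.6675/-1.48678 = 12.556.
So 13 more iterations are needed.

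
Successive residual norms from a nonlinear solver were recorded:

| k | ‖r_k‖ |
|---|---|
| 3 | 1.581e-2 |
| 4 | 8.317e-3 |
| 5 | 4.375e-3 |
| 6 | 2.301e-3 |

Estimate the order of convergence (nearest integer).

Consecutive ratios: ‖r_6‖/‖r_5‖ = 2.301e-3/4.375e-3 = 0.525943, ‖r_5‖/‖r_4‖ = 4.375e-3/8.317e-3 = 0.526031.
p ≈ ln(0.525943)/ln(0.526031) = -0.6426/-0.6424 ≈ 1.00.
So the convergence is linear (order 1).

1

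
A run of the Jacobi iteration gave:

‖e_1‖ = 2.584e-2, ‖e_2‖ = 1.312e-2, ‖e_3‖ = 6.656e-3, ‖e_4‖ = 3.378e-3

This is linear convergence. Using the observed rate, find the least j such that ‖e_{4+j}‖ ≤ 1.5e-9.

Rate ρ ≈ ‖e_4‖/‖e_3‖ = 3.378e-3/6.656e-3 = 0.5075.
After j more steps, ‖e_{4+j}‖ ≈ 3.378e-3·ρ^j; need ρ^j ≤ 1.5e-9/3.378e-3 = 4.4405e-07.
j ≥ ln(4.4405e-07)/ln(0.5075) = -14.6273/-0.67826 = 21.566.
So 22 more iterations are needed.

22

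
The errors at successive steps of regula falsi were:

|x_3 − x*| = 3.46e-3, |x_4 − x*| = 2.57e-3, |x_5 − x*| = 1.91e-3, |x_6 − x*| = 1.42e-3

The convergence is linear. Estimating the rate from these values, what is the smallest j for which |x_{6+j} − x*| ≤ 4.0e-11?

Rate ρ ≈ |x_6 − x*|/|x_5 − x*| = 1.42e-3/1.91e-3 = 0.7435.
After j more steps, |x_{6+j} − x*| ≈ 1.42e-3·ρ^j; need ρ^j ≤ 4.0e-11/1.42e-3 = 2.8169e-08.
j ≥ ln(2.8169e-08)/ln(0.7435) = -17.3850/-0.29639 = 58.656.
So 59 more iterations are needed.

59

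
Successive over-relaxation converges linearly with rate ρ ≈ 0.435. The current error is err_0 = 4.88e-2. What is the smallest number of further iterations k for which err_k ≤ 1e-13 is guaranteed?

After k steps, err_k ≈ 4.88e-2·0.435^k.
Need 0.435^k ≤ 1e-13/4.88e-2 = 2.04918e-12.
k ≥ ln(2.04918e-12)/ln(0.435) = -26.9136/-0.83241 = 32.332.
Smallest integer k = 33.

33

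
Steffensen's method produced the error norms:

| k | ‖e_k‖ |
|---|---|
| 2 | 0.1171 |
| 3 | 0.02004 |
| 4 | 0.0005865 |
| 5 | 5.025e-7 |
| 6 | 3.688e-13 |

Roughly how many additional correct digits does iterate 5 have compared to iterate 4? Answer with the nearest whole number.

3

Digits gained ≈ log₁₀(‖e_4‖/‖e_5‖) = log₁₀(0.0005865/5.025e-7) = log₁₀(1167.16) ≈ 3.067.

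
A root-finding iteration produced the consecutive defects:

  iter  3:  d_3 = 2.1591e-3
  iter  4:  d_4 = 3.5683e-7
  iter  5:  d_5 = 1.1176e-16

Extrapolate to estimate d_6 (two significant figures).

1.5e-40

First estimate the order: p ≈ ln(d_5/d_4) / ln(d_4/d_3) = ln(1.1176e-16/3.5683e-7)/ln(3.5683e-7/2.1591e-3) = ln(3.13202e-10)/ln(0.000165268) ≈ 2.5131.
Then d_6 ≈ d_5·(d_5/d_4)^p = 1.1176e-16·(3.13202e-10)^2.5131 = 1.1176e-16·1.30334e-24 ≈ 1.457e-40.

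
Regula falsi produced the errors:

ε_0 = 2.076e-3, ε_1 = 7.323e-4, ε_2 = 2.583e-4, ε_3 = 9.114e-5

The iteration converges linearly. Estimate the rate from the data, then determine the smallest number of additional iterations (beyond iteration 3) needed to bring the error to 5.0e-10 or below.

Rate ρ ≈ ε_3/ε_2 = 9.114e-5/2.583e-4 = 0.3528.
After j more steps, ε_{3+j} ≈ 9.114e-5·ρ^j; need ρ^j ≤ 5.0e-10/9.114e-5 = 5.48607e-06.
j ≥ ln(5.48607e-06)/ln(0.3528) = -12.1133/-1.04185 = 11.627.
So 12 more iterations are needed.

12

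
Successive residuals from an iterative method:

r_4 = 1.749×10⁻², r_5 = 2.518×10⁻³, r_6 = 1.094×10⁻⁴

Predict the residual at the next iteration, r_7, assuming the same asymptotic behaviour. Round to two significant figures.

First estimate the order: p ≈ ln(r_6/r_5) / ln(r_5/r_4) = ln(1.094×10⁻⁴/2.518×10⁻³)/ln(2.518×10⁻³/1.749×10⁻²) = ln(0.0434472)/ln(0.143968) ≈ 1.6181.
Then r_7 ≈ r_6·(r_6/r_5)^p = 1.094×10⁻⁴·(0.0434472)^1.6181 = 1.094×10⁻⁴·0.00625296 ≈ 6.841e-07.

6.8e-7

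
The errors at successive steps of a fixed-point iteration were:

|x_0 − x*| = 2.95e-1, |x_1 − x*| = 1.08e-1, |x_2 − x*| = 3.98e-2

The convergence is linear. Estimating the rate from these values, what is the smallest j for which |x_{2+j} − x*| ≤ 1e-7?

13

Rate ρ ≈ |x_2 − x*|/|x_1 − x*| = 3.98e-2/1.08e-1 = 0.3685.
After j more steps, |x_{2+j} − x*| ≈ 3.98e-2·ρ^j; need ρ^j ≤ 1e-7/3.98e-2 = 2.51256e-06.
j ≥ ln(2.51256e-06)/ln(0.3685) = -12.8942/-0.99831 = 12.916.
So 13 more iterations are needed.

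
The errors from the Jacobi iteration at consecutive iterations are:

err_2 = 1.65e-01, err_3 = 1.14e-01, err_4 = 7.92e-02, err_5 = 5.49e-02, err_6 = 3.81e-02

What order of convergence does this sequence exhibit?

1

Consecutive ratios: err_6/err_5 = 3.81e-02/5.49e-02 = 0.693989, err_5/err_4 = 5.49e-02/7.92e-02 = 0.693182.
p ≈ ln(0.693989)/ln(0.693182) = -0.3653/-0.3665 ≈ 1.00.
So the convergence is linear (order 1).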